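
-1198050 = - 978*1225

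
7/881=7/881=0.01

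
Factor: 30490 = 2^1*5^1 * 3049^1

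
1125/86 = 1125/86 = 13.08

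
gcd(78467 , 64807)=1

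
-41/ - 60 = 41/60 = 0.68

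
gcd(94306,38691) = 1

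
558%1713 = 558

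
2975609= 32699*91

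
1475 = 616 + 859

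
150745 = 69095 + 81650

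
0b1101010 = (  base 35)31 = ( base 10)106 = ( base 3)10221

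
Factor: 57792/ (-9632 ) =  - 6 = - 2^1*3^1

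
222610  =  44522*5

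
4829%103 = 91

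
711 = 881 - 170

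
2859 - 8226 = -5367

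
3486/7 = 498 =498.00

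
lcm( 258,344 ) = 1032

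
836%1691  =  836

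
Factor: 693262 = 2^1*251^1*1381^1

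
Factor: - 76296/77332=- 2^1*3^1* 11^1 * 17^2*19333^ ( - 1) =- 19074/19333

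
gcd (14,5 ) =1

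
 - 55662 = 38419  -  94081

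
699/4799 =699/4799 = 0.15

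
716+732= 1448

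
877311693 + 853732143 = 1731043836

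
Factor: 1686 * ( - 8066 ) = -13599276 =-2^2 *3^1*37^1*109^1* 281^1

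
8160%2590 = 390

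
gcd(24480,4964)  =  68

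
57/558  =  19/186 = 0.10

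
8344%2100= 2044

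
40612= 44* 923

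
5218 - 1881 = 3337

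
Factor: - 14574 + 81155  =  139^1*479^1 = 66581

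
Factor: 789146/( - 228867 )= - 2^1 *3^( - 1)*19^2*1093^1*76289^( - 1 ) 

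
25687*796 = 20446852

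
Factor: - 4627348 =-2^2 * 11^1*105167^1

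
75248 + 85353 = 160601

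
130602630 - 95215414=35387216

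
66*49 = 3234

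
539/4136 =49/376 = 0.13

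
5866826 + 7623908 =13490734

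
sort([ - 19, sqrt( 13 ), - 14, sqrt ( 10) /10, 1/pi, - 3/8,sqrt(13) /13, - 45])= [ - 45, - 19, - 14, - 3/8,sqrt(13) /13,  sqrt(10 )/10,1/pi,sqrt( 13) ] 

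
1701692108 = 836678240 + 865013868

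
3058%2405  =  653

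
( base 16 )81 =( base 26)4p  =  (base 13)9C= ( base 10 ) 129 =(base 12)A9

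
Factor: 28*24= 672 =2^5*  3^1*7^1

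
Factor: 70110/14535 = 2^1*17^( - 1 )*41^1 =82/17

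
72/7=10  +  2/7  =  10.29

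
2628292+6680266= 9308558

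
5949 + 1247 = 7196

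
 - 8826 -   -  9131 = 305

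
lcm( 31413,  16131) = 596847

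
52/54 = 26/27 = 0.96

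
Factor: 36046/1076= 2^(-1) *67^1 = 67/2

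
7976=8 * 997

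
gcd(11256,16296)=168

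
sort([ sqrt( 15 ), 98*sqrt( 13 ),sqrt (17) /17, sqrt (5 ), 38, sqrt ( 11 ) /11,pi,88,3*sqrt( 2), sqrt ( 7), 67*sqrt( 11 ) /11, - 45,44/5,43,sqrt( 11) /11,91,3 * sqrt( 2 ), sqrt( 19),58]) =[ - 45,sqrt( 17)/17,sqrt(11)/11,sqrt( 11 )/11,sqrt (5 ),sqrt( 7 ),pi, sqrt( 15),3*sqrt( 2),3*sqrt(2 ),sqrt( 19 ) , 44/5,67* sqrt(11 ) /11,38,43,58,88,91,98*sqrt( 13 )]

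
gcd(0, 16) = 16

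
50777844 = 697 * 72852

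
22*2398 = 52756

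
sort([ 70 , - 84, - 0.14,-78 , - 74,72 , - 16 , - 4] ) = [ - 84,-78, - 74,- 16, - 4, - 0.14, 70, 72 ]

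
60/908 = 15/227 = 0.07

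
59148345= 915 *64643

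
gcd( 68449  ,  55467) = 1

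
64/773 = 64/773 = 0.08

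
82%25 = 7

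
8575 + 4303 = 12878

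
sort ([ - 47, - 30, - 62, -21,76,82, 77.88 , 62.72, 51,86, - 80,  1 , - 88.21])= [ - 88.21, - 80, - 62,  -  47, - 30, - 21,  1,51,62.72,  76,77.88, 82, 86]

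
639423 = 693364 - 53941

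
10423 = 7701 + 2722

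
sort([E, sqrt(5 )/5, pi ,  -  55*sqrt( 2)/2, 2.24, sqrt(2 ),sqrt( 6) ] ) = [  -  55  *  sqrt( 2 )/2, sqrt( 5 )/5, sqrt( 2), 2.24,sqrt( 6 ), E, pi ] 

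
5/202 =5/202 = 0.02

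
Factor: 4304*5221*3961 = 89008359824 = 2^4*17^1*23^1*227^1*233^1*269^1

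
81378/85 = 957+33/85 = 957.39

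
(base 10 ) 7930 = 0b1111011111010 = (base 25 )CH5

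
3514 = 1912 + 1602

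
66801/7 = 9543= 9543.00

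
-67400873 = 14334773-81735646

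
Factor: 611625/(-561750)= - 233/214 = - 2^( -1 )  *107^( - 1 )*233^1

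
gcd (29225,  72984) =1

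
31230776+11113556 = 42344332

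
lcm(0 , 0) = 0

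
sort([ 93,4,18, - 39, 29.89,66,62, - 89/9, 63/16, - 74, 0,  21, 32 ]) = [ - 74, - 39, - 89/9,0,  63/16, 4,18, 21,  29.89,  32,62,66,93]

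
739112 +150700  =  889812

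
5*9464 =47320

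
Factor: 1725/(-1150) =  - 3/2 = - 2^( - 1)*3^1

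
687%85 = 7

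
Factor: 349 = 349^1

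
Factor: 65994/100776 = 647/988 = 2^( - 2 )  *  13^( - 1)*19^( - 1 )*647^1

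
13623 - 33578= - 19955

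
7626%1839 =270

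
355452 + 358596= 714048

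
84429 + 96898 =181327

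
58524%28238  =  2048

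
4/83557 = 4/83557 = 0.00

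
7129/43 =7129/43 = 165.79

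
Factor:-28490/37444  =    -  2^(- 1 )*5^1*7^1*23^ (  -  1) = -  35/46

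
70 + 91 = 161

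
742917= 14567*51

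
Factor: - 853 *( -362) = 308786 = 2^1*181^1*853^1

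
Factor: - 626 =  - 2^1*313^1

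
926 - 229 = 697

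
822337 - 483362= 338975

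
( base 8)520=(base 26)co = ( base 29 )BH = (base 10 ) 336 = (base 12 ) 240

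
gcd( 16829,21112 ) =1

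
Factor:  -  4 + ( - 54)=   -  2^1*29^1 = - 58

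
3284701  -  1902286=1382415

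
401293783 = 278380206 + 122913577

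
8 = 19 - 11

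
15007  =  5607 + 9400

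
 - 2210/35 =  - 64 + 6/7  =  - 63.14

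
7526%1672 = 838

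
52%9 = 7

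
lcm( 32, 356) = 2848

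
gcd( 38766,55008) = 6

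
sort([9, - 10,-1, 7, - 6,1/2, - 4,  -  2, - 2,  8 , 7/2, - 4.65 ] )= [ - 10, - 6, - 4.65, - 4, - 2,  -  2, - 1,1/2, 7/2 , 7, 8, 9]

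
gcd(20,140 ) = 20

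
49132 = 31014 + 18118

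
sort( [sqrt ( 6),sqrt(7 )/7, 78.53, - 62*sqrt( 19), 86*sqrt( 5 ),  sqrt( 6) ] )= [ - 62*sqrt(19),sqrt( 7) /7, sqrt(6),sqrt( 6), 78.53, 86*sqrt( 5)]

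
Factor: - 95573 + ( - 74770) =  - 170343 = -3^5*701^1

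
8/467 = 8/467 = 0.02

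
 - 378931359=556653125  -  935584484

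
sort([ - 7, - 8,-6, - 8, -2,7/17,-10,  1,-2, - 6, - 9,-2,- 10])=[ - 10,-10, -9 , - 8, - 8, -7,-6,-6, - 2, - 2,-2,7/17,1 ] 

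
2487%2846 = 2487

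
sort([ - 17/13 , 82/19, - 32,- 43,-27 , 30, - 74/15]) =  [ - 43,-32, - 27, - 74/15, - 17/13 , 82/19, 30]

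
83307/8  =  83307/8=10413.38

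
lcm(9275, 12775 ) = 677075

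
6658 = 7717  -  1059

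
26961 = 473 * 57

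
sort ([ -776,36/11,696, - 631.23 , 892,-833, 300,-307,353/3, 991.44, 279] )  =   [ - 833, - 776,  -  631.23 ,  -  307, 36/11,353/3,279,300,696,892,991.44]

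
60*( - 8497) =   -  509820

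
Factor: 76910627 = 283^1*271769^1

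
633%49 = 45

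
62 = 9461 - 9399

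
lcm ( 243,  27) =243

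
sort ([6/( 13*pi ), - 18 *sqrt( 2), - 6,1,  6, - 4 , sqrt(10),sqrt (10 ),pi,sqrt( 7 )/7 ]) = [ - 18*sqrt( 2 ), - 6, - 4, 6/( 13*pi), sqrt( 7 )/7,1,pi,sqrt( 10 ), sqrt(10 ),6] 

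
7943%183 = 74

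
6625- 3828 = 2797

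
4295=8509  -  4214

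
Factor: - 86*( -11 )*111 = 105006 = 2^1*3^1 * 11^1*37^1*43^1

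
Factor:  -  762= -2^1*3^1 *127^1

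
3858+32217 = 36075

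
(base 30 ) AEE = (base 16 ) 24da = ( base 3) 110221102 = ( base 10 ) 9434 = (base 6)111402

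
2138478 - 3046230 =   -  907752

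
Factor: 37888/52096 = 8/11 = 2^3*11^( - 1 ) 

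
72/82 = 36/41 = 0.88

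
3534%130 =24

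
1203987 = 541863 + 662124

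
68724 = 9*7636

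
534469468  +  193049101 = 727518569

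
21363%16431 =4932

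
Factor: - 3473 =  - 23^1 * 151^1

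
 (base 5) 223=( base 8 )77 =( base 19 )36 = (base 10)63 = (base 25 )2d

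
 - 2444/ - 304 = 611/76 = 8.04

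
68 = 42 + 26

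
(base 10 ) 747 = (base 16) 2EB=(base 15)34c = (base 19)216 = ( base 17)29G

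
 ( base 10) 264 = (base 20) D4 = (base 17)f9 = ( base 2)100001000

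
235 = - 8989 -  - 9224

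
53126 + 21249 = 74375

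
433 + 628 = 1061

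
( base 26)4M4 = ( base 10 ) 3280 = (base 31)3CP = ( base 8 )6320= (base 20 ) 840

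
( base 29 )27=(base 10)65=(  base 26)2D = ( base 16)41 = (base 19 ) 38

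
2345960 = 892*2630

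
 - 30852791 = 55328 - 30908119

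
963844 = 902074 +61770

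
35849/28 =35849/28 = 1280.32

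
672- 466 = 206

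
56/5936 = 1/106 = 0.01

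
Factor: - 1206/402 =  - 3^1 = - 3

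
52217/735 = 52217/735=71.04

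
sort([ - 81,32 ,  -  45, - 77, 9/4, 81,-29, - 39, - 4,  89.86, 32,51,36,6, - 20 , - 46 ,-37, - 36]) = [ - 81,  -  77,  -  46, - 45, - 39, - 37, - 36, - 29,-20, - 4, 9/4,6,32,32,36, 51,81,  89.86]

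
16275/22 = 739 + 17/22 =739.77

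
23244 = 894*26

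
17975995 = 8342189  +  9633806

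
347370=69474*5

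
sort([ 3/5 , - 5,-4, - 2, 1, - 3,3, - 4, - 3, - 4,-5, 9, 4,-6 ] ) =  [  -  6, - 5, - 5, - 4, - 4, - 4, - 3,  -  3,-2, 3/5  ,  1 , 3, 4,  9] 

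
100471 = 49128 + 51343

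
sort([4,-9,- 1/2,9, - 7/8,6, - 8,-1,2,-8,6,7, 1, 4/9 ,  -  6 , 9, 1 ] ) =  [-9, - 8, - 8, -6,-1,  -  7/8, - 1/2 , 4/9, 1,1,  2,4,6,6, 7,9, 9 ] 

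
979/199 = 4+183/199 = 4.92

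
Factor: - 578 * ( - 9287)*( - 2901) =-2^1*3^1*17^2*37^1 * 251^1*967^1 = - 15572237286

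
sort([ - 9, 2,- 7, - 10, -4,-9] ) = [ - 10,-9 ,  -  9,-7, - 4, 2 ]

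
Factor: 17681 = 17681^1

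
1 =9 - 8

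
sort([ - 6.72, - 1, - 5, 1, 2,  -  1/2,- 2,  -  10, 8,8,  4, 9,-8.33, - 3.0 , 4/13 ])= [ - 10, - 8.33,-6.72, - 5,- 3.0, - 2,-1, -1/2,4/13, 1 , 2,4,8, 8, 9 ] 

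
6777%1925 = 1002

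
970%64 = 10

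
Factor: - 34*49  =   - 2^1*7^2*17^1 = -  1666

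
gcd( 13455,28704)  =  897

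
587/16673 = 587/16673 = 0.04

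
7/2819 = 7/2819 = 0.00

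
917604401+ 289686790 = 1207291191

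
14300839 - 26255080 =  - 11954241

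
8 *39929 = 319432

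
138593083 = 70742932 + 67850151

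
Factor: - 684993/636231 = - 228331/212077 = - 29^ ( - 1)*71^( - 1 )*103^( - 1)*228331^1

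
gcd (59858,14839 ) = 1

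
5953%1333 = 621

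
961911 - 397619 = 564292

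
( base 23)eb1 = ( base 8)16754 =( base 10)7660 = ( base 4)1313230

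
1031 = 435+596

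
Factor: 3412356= 2^2 * 3^1*31^1*9173^1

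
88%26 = 10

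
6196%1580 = 1456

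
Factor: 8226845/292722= 2^( - 1 )*3^( - 1 ) * 5^1*11^1*48787^( - 1 )*149579^1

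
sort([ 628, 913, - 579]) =[ - 579,628 , 913]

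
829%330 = 169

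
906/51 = 302/17 = 17.76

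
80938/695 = 80938/695= 116.46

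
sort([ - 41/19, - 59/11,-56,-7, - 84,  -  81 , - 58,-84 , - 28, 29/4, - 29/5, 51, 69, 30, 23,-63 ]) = [ -84,-84, -81,- 63, - 58,- 56, - 28, - 7, - 29/5, - 59/11 , - 41/19,  29/4,23, 30, 51,69] 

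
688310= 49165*14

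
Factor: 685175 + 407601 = 1092776 = 2^3* 23^1*5939^1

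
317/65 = 4+57/65 = 4.88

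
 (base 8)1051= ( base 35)FS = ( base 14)2B7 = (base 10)553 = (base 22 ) 133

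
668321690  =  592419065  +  75902625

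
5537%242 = 213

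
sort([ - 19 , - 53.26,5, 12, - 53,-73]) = [ - 73,-53.26, - 53,-19, 5, 12] 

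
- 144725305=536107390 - 680832695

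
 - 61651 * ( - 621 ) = 38285271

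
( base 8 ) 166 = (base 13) 91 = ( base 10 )118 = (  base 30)3S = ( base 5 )433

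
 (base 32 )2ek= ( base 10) 2516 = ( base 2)100111010100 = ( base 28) 35o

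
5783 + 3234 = 9017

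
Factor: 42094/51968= 21047/25984 =2^(-7 )*7^ ( - 1)*13^1*29^( - 1)*1619^1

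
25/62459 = 25/62459 = 0.00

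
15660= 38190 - 22530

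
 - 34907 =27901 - 62808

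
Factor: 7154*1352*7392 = 2^9*3^1*7^3 * 11^1*13^2*73^1 = 71496961536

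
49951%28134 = 21817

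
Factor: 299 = 13^1 * 23^1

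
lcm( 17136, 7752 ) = 325584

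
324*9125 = 2956500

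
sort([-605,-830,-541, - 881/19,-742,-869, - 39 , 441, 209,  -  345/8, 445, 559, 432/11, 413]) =[ - 869, - 830,- 742,-605,- 541,-881/19, - 345/8,- 39  ,  432/11,209,413, 441 , 445, 559]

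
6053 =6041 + 12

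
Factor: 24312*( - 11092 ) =-269668704 = - 2^5 *3^1*47^1*59^1*1013^1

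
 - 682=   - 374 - 308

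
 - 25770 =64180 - 89950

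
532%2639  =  532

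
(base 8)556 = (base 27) df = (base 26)e2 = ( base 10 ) 366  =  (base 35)ag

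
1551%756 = 39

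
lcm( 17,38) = 646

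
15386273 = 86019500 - 70633227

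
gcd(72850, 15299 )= 1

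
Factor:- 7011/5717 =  - 3^2 * 19^1 * 41^1*5717^(  -  1) 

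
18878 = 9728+9150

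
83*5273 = 437659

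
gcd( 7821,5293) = 79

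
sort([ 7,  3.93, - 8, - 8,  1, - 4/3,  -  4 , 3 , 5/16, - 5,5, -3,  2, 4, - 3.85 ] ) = [  -  8, - 8, - 5, - 4 , - 3.85, - 3, - 4/3, 5/16,1,2,3, 3.93 , 4, 5,7]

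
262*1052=275624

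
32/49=32/49 = 0.65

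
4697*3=14091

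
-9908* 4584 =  - 45418272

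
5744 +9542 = 15286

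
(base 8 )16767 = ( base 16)1DF7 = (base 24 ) d7f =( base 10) 7671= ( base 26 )b91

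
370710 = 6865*54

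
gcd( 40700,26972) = 44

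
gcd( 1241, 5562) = 1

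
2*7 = 14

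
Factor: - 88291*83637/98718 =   -  2^( - 1)*3^1*7^1*9293^1*12613^1*16453^ ( - 1 )  =  - 2461464789/32906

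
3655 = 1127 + 2528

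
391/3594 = 391/3594=0.11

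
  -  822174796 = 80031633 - 902206429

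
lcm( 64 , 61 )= 3904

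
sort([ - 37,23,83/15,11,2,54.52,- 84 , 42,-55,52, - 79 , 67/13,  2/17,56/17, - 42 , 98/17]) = [ - 84, -79, - 55, - 42,-37, 2/17, 2, 56/17,67/13 , 83/15,98/17,  11,23,42,52,54.52] 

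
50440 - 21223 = 29217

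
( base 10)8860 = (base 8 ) 21234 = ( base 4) 2022130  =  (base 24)F94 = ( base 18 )1964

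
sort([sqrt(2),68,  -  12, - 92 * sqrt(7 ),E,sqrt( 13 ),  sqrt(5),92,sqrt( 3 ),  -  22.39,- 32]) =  [ - 92* sqrt ( 7) ,-32, - 22.39, - 12, sqrt( 2),sqrt( 3 ) , sqrt( 5 ), E,sqrt( 13 ),68, 92 ] 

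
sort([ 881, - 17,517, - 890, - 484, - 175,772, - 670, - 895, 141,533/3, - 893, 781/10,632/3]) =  [ - 895, - 893, - 890, - 670 , - 484,-175, - 17,781/10,141,533/3,632/3,517,772,881 ] 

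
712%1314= 712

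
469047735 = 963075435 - 494027700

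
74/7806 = 37/3903=0.01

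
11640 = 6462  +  5178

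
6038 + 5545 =11583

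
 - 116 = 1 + -117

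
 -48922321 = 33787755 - 82710076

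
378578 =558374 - 179796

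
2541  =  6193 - 3652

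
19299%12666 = 6633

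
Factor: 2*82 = 164=2^2 *41^1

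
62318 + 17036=79354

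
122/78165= 122/78165= 0.00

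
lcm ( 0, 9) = 0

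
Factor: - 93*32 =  - 2^5*3^1 * 31^1 = - 2976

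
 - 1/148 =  - 1 + 147/148 = - 0.01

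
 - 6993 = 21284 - 28277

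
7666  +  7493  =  15159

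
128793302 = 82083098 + 46710204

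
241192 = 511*472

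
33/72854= 33/72854 = 0.00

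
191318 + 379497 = 570815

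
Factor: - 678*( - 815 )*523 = 2^1*3^1*5^1*113^1 * 163^1*523^1 = 288994110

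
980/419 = 980/419 = 2.34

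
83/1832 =83/1832 = 0.05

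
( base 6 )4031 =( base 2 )1101110011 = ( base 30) td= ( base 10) 883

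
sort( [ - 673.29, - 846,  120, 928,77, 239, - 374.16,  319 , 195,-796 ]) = [ - 846, - 796,  -  673.29 , - 374.16, 77, 120, 195, 239,319, 928] 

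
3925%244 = 21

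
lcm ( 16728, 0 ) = 0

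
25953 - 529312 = - 503359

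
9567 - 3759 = 5808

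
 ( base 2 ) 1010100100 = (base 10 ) 676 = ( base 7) 1654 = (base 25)121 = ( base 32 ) l4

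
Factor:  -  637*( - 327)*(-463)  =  -96442437 = -  3^1*7^2*13^1* 109^1*463^1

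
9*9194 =82746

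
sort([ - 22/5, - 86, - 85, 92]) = [ - 86, - 85,-22/5 , 92 ]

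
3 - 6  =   - 3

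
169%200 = 169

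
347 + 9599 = 9946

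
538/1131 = 538/1131 = 0.48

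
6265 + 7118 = 13383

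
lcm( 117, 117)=117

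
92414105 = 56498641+35915464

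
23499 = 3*7833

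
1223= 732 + 491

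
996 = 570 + 426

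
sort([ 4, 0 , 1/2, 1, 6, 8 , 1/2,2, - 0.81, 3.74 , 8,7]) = [ - 0.81,0, 1/2,1/2 , 1, 2,3.74, 4,6, 7,8, 8 ]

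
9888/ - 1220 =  - 9 + 273/305 = - 8.10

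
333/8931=111/2977 = 0.04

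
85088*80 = 6807040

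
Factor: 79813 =79813^1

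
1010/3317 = 1010/3317= 0.30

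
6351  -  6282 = 69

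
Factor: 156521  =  156521^1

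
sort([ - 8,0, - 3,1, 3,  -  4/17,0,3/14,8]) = [ - 8, - 3, - 4/17,0, 0, 3/14, 1,3, 8]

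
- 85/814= -1 + 729/814 = -0.10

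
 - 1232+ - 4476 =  -5708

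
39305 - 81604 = -42299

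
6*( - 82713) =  - 496278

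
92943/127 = 731 + 106/127 = 731.83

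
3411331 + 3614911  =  7026242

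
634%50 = 34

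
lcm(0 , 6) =0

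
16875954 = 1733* 9738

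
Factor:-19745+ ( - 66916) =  - 3^2*9629^1 = - 86661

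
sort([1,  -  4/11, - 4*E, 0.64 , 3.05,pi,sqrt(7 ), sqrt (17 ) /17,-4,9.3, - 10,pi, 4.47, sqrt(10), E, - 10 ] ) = [  -  4*E, - 10, - 10, - 4,-4/11 , sqrt(17 )/17,0.64,1,sqrt ( 7),E,3.05,pi, pi,sqrt( 10),4.47, 9.3 ] 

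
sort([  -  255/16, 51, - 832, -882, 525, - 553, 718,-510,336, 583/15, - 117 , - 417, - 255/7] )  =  [ - 882, - 832,-553,-510,  -  417, - 117, - 255/7, - 255/16, 583/15,51 , 336, 525, 718]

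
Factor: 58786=2^1 * 7^1 * 13^1*17^1 * 19^1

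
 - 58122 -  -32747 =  - 25375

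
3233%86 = 51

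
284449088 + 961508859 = 1245957947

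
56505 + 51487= 107992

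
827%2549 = 827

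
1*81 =81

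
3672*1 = 3672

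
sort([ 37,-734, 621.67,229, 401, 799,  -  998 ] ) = [ - 998, - 734,37,  229, 401,  621.67,799] 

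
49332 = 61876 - 12544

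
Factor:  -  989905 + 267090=-722815  =  -  5^1*144563^1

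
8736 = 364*24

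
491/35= 14 + 1/35 = 14.03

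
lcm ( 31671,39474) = 2723706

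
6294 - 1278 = 5016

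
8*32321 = 258568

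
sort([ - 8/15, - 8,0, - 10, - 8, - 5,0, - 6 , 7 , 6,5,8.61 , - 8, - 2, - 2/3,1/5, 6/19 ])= [ - 10,-8,-8, - 8, - 6, - 5  , - 2, - 2/3,- 8/15,0, 0, 1/5, 6/19, 5 , 6, 7, 8.61]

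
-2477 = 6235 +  - 8712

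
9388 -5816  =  3572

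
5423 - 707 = 4716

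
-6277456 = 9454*(-664)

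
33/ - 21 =-11/7= - 1.57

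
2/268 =1/134 =0.01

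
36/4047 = 12/1349 = 0.01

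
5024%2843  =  2181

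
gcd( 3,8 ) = 1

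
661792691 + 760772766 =1422565457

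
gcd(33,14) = 1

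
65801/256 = 257 + 9/256= 257.04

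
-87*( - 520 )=45240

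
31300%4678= 3232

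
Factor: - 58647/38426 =  -  2^( - 1)*3^1*113^1*173^1*19213^( -1 )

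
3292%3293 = 3292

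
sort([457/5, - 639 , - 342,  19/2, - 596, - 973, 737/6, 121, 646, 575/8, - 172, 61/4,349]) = [  -  973 ,-639, - 596, - 342,  -  172, 19/2,61/4,575/8, 457/5, 121,737/6, 349, 646 ] 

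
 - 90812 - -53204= - 37608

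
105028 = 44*2387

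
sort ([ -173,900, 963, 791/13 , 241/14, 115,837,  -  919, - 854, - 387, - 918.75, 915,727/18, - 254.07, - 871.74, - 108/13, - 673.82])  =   [ - 919,  -  918.75, - 871.74, - 854, - 673.82,-387,-254.07,-173, - 108/13 , 241/14, 727/18, 791/13, 115,  837,  900,915, 963]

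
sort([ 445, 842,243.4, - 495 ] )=[ - 495, 243.4 , 445, 842] 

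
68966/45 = 1532 + 26/45 = 1532.58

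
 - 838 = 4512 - 5350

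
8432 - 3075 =5357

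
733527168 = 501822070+231705098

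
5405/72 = 5405/72 = 75.07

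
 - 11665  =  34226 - 45891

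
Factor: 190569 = 3^1*139^1* 457^1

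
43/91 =43/91 =0.47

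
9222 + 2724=11946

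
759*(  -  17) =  - 12903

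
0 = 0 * 222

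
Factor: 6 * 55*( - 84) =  - 27720 = - 2^3*3^2*  5^1 * 7^1*11^1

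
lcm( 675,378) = 9450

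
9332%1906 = 1708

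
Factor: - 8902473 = -3^1  *2967491^1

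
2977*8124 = 24185148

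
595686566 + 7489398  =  603175964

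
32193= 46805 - 14612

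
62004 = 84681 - 22677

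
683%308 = 67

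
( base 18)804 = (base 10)2596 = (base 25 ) 43l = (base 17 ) 8GC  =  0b101000100100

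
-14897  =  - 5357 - 9540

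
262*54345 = 14238390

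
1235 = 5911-4676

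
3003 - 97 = 2906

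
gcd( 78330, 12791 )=1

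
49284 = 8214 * 6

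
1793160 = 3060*586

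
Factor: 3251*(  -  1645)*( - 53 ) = 5^1 * 7^1*47^1*53^1 * 3251^1 = 283438435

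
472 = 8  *59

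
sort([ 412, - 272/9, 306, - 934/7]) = [ - 934/7, - 272/9,306,412 ]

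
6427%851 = 470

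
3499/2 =1749 +1/2 = 1749.50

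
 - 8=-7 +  - 1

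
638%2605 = 638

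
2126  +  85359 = 87485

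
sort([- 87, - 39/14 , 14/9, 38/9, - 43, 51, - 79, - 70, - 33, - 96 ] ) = [ - 96, - 87,-79, - 70,- 43, - 33,-39/14, 14/9,  38/9,51 ] 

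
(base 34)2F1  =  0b101100000111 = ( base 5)42243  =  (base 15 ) C83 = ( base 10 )2823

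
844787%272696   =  26699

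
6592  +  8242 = 14834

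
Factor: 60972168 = 2^3*3^1* 907^1*2801^1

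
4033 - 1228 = 2805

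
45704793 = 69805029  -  24100236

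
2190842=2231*982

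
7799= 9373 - 1574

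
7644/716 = 1911/179 = 10.68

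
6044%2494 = 1056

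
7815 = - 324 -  - 8139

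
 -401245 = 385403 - 786648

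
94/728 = 47/364 = 0.13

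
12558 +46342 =58900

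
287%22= 1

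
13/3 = 13/3 = 4.33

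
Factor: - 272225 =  - 5^2*10889^1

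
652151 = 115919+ 536232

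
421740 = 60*7029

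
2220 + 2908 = 5128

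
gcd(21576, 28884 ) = 348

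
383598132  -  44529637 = 339068495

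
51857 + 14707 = 66564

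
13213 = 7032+6181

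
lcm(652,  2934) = 5868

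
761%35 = 26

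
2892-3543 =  - 651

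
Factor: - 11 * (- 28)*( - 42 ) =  - 12936 = - 2^3 *3^1*7^2*11^1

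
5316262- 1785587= 3530675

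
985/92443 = 985/92443 = 0.01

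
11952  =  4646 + 7306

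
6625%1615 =165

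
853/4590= 853/4590 = 0.19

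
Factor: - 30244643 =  - 11^1*13^1 * 211501^1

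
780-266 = 514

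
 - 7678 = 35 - 7713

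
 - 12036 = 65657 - 77693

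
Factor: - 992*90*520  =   - 46425600 = -2^9*3^2*5^2 * 13^1  *31^1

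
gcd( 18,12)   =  6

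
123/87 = 1+12/29 = 1.41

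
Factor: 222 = 2^1*3^1*37^1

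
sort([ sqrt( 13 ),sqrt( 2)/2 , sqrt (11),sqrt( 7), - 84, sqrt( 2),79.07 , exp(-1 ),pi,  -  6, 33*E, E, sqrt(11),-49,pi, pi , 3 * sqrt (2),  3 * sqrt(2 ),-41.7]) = [ - 84, -49,  -  41.7, -6, exp( - 1 ),sqrt( 2 ) /2, sqrt(2 ),sqrt (7 ), E,pi , pi,pi,sqrt(11 ),sqrt( 11), sqrt(13 ), 3*sqrt( 2),3 * sqrt( 2) , 79.07, 33*E ] 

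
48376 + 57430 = 105806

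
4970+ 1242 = 6212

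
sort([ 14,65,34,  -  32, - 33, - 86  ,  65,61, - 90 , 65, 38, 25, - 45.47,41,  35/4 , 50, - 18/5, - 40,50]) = [ - 90, - 86, - 45.47, - 40,-33, - 32,-18/5,35/4,  14, 25,34,38,  41, 50,50,61,65,  65, 65]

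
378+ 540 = 918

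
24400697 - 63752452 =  - 39351755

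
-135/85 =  - 2 + 7/17  =  - 1.59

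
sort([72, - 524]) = [ - 524,72]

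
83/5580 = 83/5580=0.01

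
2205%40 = 5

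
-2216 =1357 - 3573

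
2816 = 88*32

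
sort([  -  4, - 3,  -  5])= [  -  5,-4, - 3]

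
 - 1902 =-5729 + 3827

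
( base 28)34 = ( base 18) 4G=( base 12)74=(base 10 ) 88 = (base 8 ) 130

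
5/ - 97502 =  - 5/97502 = - 0.00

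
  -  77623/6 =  - 77623/6=-12937.17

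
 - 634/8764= - 1 + 4065/4382 = - 0.07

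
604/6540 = 151/1635 = 0.09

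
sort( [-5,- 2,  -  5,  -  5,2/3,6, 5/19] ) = [-5, - 5, -5, - 2 , 5/19,2/3, 6]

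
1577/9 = 175 +2/9 = 175.22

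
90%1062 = 90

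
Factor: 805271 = 805271^1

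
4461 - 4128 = 333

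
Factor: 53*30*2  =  3180 = 2^2*3^1*5^1*53^1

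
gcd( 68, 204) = 68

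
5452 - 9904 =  - 4452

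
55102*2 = 110204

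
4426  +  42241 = 46667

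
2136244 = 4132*517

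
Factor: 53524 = 2^2 * 13381^1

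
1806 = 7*258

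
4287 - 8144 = -3857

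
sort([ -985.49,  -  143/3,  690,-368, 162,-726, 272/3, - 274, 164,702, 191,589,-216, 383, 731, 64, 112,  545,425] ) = [-985.49, - 726, -368,-274, - 216,-143/3, 64,272/3,112, 162 , 164,191, 383, 425,545, 589,690 , 702,731]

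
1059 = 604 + 455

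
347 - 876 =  - 529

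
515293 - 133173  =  382120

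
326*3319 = 1081994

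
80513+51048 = 131561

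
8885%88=85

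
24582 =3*8194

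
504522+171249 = 675771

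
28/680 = 7/170 = 0.04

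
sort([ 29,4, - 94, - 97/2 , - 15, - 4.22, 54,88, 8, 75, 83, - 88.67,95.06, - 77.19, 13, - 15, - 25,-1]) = [ - 94,-88.67,- 77.19,-97/2, - 25, - 15, - 15, - 4.22, - 1,4,8,13,29,54,75 , 83,88,95.06]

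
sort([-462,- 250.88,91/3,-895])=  [ - 895, - 462, - 250.88,  91/3 ]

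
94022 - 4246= 89776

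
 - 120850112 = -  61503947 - 59346165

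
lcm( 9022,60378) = 784914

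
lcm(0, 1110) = 0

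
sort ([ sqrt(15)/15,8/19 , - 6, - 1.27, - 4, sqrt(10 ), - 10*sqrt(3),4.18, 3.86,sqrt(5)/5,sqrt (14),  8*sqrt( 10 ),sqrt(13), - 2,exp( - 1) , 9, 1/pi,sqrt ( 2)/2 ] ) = [ - 10 * sqrt( 3), - 6,-4, - 2,-1.27,sqrt( 15)/15,1/pi,exp(-1),  8/19,sqrt( 5) /5,  sqrt(2)/2, sqrt( 10 ),sqrt(13 ), sqrt(14) , 3.86, 4.18, 9,8*sqrt ( 10)]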